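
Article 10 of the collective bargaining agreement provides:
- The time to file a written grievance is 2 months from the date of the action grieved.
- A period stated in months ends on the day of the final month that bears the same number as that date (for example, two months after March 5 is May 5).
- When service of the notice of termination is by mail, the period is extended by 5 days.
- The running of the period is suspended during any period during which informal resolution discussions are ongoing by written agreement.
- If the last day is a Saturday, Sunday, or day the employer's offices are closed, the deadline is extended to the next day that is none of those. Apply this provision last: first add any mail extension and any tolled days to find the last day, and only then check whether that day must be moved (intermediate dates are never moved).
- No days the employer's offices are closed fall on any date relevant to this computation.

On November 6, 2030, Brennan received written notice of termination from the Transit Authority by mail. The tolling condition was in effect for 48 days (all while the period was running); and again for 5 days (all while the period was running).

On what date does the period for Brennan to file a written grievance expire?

March 5, 2031

2 months after November 6, 2030 is January 6, 2031.
Service was by mail, adding 5 days: January 6, 2031 + 5 days = January 11, 2031.
Tolling adds 48 days: January 11, 2031 + 48 days = February 28, 2031.
Tolling adds 5 days: February 28, 2031 + 5 days = March 5, 2031.
March 5, 2031 is a Wednesday and not a day the employer's offices are closed, so no extension applies.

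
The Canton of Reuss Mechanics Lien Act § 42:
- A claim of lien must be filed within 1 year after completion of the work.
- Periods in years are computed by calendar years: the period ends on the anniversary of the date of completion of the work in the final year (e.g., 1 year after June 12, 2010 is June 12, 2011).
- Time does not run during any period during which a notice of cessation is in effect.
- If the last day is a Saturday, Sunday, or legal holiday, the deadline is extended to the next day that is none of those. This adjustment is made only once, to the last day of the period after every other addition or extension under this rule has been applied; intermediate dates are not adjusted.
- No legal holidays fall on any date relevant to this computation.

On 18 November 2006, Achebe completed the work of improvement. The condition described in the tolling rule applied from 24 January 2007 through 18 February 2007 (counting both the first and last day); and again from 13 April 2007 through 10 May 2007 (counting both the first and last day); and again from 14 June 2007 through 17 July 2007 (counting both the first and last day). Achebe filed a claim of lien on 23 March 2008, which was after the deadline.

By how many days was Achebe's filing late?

1 year after 18 November 2006 is November 18, 2007.
From January 24, 2007 through February 18, 2007 inclusive is 26 days; tolling adds 26 days: November 18, 2007 + 26 days = December 14, 2007.
From April 13, 2007 through May 10, 2007 inclusive is 28 days; tolling adds 28 days: December 14, 2007 + 28 days = January 11, 2008.
From June 14, 2007 through July 17, 2007 inclusive is 34 days; tolling adds 34 days: January 11, 2008 + 34 days = February 14, 2008.
February 14, 2008 is a Thursday and not a legal holiday, so no extension applies.
The deadline is February 14, 2008; from February 14, 2008 to March 23, 2008 is 38 days.

38 days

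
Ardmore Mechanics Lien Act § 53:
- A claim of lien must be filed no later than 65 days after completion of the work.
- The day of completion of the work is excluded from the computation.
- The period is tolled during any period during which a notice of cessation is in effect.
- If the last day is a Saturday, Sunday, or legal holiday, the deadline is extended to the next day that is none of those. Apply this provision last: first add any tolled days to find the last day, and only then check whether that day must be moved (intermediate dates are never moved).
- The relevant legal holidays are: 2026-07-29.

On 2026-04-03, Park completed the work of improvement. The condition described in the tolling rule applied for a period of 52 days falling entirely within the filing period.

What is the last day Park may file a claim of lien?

65 days after 2026-04-03 is June 7, 2026.
Tolling adds 52 days: June 7, 2026 + 52 days = July 29, 2026.
July 29, 2026 is a listed holiday. The next qualifying day is July 30, 2026.

July 30, 2026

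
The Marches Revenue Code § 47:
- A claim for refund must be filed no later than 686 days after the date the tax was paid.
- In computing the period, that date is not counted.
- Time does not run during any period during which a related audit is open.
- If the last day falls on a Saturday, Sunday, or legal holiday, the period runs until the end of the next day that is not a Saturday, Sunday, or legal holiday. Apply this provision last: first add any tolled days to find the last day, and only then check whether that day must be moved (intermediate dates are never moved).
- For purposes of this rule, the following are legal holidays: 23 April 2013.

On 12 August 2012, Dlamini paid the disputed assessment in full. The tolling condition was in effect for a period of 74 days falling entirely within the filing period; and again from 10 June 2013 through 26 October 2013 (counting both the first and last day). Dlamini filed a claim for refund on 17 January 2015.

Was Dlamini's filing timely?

Yes

686 days after 12 August 2012 is June 29, 2014.
Tolling adds 74 days: June 29, 2014 + 74 days = September 11, 2014.
From June 10, 2013 through October 26, 2013 inclusive is 139 days; tolling adds 139 days: September 11, 2014 + 139 days = January 28, 2015.
January 28, 2015 is a Wednesday and not a legal holiday, so no extension applies.
The deadline is January 28, 2015; the filing on January 17, 2015 is on or before that date.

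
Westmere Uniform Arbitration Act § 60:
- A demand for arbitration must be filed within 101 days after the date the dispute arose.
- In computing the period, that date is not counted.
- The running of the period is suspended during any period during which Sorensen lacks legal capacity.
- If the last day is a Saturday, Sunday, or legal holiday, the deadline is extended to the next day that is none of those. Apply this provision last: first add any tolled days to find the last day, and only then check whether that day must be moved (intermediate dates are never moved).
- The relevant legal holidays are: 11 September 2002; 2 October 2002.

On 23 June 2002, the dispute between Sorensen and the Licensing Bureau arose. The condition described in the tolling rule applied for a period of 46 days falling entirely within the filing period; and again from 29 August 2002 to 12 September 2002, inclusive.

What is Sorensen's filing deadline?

101 days after 23 June 2002 is October 2, 2002.
Tolling adds 46 days: October 2, 2002 + 46 days = November 17, 2002.
From August 29, 2002 through September 12, 2002 inclusive is 15 days; tolling adds 15 days: November 17, 2002 + 15 days = December 2, 2002.
December 2, 2002 is a Monday and not a legal holiday, so no extension applies.

December 2, 2002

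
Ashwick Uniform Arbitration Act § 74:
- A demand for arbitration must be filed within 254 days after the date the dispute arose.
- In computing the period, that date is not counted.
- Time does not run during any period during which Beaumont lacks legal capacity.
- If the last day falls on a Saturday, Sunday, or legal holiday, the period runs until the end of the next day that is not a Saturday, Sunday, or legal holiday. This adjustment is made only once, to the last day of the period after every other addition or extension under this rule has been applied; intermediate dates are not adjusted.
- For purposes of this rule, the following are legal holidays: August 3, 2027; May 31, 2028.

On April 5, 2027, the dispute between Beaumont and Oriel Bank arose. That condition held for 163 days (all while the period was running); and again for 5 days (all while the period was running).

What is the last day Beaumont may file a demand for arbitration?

June 1, 2028

254 days after April 5, 2027 is December 15, 2027.
Tolling adds 163 days: December 15, 2027 + 163 days = May 26, 2028.
Tolling adds 5 days: May 26, 2028 + 5 days = May 31, 2028.
May 31, 2028 is a listed holiday. The next qualifying day is June 1, 2028.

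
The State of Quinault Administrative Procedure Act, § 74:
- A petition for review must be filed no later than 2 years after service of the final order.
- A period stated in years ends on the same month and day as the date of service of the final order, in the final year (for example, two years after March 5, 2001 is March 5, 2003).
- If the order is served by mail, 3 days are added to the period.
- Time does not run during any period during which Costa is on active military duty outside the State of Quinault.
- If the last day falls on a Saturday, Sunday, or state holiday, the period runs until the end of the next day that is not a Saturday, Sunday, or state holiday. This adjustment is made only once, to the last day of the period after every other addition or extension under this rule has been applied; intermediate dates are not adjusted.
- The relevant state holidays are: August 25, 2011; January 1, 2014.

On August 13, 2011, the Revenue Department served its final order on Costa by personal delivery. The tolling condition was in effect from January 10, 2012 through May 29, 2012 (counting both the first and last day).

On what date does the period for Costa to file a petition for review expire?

January 2, 2014

2 years after August 13, 2011 is August 13, 2013.
Service was not by mail, so no mail extension applies.
From January 10, 2012 through May 29, 2012 inclusive is 141 days; tolling adds 141 days: August 13, 2013 + 141 days = January 1, 2014.
January 1, 2014 is a listed holiday. The next qualifying day is January 2, 2014.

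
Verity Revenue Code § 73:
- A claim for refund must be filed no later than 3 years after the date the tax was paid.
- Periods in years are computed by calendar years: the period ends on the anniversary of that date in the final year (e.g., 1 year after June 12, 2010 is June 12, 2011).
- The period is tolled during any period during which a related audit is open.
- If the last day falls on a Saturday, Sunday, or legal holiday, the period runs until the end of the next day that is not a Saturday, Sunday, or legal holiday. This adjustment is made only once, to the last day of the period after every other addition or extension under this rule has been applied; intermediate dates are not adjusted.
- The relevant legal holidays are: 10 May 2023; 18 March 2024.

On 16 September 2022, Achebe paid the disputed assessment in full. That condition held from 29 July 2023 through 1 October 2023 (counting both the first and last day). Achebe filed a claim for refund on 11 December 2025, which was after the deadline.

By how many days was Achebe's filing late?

3 years after 16 September 2022 is September 16, 2025.
From July 29, 2023 through October 1, 2023 inclusive is 65 days; tolling adds 65 days: September 16, 2025 + 65 days = November 20, 2025.
November 20, 2025 is a Thursday and not a legal holiday, so no extension applies.
The deadline is November 20, 2025; from November 20, 2025 to December 11, 2025 is 21 days.

21 days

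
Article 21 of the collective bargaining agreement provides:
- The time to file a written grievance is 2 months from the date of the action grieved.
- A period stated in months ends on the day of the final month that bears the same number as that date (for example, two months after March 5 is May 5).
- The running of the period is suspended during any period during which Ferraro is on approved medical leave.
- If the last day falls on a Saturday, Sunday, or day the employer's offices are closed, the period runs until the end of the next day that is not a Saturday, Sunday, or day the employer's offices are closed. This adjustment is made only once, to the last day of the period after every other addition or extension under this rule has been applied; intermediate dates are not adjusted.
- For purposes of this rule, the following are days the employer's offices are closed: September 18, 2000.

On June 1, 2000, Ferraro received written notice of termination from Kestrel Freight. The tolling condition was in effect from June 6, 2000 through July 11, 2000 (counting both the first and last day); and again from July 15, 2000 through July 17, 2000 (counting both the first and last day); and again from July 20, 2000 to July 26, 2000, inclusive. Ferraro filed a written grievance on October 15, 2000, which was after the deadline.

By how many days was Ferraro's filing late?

26 days

2 months after June 1, 2000 is August 1, 2000.
From June 6, 2000 through July 11, 2000 inclusive is 36 days; tolling adds 36 days: August 1, 2000 + 36 days = September 6, 2000.
From July 15, 2000 through July 17, 2000 inclusive is 3 days; tolling adds 3 days: September 6, 2000 + 3 days = September 9, 2000.
From July 20, 2000 through July 26, 2000 inclusive is 7 days; tolling adds 7 days: September 9, 2000 + 7 days = September 16, 2000.
September 16, 2000 is Saturday; September 17, 2000 is Sunday; September 18, 2000 is a listed holiday. The next qualifying day is September 19, 2000.
The deadline is September 19, 2000; from September 19, 2000 to October 15, 2000 is 26 days.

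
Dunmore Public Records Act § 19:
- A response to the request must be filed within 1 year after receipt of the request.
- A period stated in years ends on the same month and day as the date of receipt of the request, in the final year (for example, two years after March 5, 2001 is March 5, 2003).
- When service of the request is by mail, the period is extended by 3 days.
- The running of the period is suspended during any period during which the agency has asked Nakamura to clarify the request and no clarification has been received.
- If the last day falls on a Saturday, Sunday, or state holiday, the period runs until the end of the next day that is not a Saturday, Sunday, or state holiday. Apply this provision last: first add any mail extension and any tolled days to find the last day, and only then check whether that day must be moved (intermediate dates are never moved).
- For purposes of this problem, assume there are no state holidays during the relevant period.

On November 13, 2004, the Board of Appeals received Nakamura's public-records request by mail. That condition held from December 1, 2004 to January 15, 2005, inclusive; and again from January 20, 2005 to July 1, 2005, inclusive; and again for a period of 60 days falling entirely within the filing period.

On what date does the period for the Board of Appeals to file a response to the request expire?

August 14, 2006

1 year after November 13, 2004 is November 13, 2005.
Service was by mail, adding 3 days: November 13, 2005 + 3 days = November 16, 2005.
From December 1, 2004 through January 15, 2005 inclusive is 46 days; tolling adds 46 days: November 16, 2005 + 46 days = January 1, 2006.
From January 20, 2005 through July 1, 2005 inclusive is 163 days; tolling adds 163 days: January 1, 2006 + 163 days = June 13, 2006.
Tolling adds 60 days: June 13, 2006 + 60 days = August 12, 2006.
August 12, 2006 is Saturday; August 13, 2006 is Sunday. The next qualifying day is August 14, 2006.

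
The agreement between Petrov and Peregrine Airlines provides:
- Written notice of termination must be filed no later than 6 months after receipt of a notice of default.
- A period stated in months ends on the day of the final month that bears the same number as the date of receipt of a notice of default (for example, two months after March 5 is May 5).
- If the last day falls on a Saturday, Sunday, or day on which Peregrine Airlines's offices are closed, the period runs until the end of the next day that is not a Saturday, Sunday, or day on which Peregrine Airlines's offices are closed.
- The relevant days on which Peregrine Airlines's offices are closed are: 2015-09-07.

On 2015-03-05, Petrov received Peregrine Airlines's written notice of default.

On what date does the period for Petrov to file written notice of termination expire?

September 8, 2015

6 months after 2015-03-05 is September 5, 2015.
September 5, 2015 is Saturday; September 6, 2015 is Sunday; September 7, 2015 is a listed holiday. The next qualifying day is September 8, 2015.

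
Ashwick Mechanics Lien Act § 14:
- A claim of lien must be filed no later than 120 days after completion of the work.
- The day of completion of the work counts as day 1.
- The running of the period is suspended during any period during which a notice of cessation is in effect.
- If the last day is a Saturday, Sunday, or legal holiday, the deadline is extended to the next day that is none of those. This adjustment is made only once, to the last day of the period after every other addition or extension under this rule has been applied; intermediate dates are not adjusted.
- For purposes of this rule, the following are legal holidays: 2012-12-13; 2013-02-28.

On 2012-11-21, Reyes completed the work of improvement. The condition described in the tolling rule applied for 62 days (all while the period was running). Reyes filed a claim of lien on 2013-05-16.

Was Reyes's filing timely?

Counting 2012-11-21 as day 1, day 120 is March 20, 2013.
Tolling adds 62 days: March 20, 2013 + 62 days = May 21, 2013.
May 21, 2013 is a Tuesday and not a legal holiday, so no extension applies.
The deadline is May 21, 2013; the filing on May 16, 2013 is on or before that date.

Yes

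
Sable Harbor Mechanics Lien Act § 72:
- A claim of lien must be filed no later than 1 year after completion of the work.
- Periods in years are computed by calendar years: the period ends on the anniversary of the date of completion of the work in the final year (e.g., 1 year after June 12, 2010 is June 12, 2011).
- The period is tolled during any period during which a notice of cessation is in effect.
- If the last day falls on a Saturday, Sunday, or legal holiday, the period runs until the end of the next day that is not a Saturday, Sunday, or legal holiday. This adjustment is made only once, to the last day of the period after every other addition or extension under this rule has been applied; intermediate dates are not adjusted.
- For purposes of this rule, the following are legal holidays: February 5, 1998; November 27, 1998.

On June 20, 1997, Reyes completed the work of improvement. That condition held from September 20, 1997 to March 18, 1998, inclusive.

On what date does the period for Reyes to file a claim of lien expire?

1 year after June 20, 1997 is June 20, 1998.
From September 20, 1997 through March 18, 1998 inclusive is 180 days; tolling adds 180 days: June 20, 1998 + 180 days = December 17, 1998.
December 17, 1998 is a Thursday and not a legal holiday, so no extension applies.

December 17, 1998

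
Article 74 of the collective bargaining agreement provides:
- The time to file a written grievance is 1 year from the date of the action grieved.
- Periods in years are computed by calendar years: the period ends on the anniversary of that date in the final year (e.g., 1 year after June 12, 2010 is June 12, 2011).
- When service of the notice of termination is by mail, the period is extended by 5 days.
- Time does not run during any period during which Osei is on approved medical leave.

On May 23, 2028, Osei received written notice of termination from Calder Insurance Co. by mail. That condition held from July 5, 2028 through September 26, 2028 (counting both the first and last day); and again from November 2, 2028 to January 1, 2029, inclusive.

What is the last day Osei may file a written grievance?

1 year after May 23, 2028 is May 23, 2029.
Service was by mail, adding 5 days: May 23, 2029 + 5 days = May 28, 2029.
From July 5, 2028 through September 26, 2028 inclusive is 84 days; tolling adds 84 days: May 28, 2029 + 84 days = August 20, 2029.
From November 2, 2028 through January 1, 2029 inclusive is 61 days; tolling adds 61 days: August 20, 2029 + 61 days = October 20, 2029.

October 20, 2029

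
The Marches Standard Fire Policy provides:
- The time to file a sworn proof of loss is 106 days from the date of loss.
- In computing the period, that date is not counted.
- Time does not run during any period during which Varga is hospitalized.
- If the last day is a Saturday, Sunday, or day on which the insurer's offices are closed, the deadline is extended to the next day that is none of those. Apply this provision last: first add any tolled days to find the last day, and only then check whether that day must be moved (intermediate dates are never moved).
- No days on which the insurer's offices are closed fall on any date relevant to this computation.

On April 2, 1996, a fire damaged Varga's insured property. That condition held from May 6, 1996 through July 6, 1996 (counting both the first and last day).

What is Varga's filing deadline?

106 days after April 2, 1996 is July 17, 1996.
From May 6, 1996 through July 6, 1996 inclusive is 62 days; tolling adds 62 days: July 17, 1996 + 62 days = September 17, 1996.
September 17, 1996 is a Tuesday and not a day on which the insurer's offices are closed, so no extension applies.

September 17, 1996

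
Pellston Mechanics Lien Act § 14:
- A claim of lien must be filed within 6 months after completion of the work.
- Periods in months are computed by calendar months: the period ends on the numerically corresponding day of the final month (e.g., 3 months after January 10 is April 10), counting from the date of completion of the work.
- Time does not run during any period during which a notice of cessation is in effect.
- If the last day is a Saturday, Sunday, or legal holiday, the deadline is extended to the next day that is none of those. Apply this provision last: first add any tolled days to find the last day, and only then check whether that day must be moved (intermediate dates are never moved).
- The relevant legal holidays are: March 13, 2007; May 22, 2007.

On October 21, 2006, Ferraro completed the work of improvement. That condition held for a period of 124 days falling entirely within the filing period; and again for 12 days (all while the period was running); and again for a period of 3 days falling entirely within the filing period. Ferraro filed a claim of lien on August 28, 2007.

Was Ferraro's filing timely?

Yes

6 months after October 21, 2006 is April 21, 2007.
Tolling adds 124 days: April 21, 2007 + 124 days = August 23, 2007.
Tolling adds 12 days: August 23, 2007 + 12 days = September 4, 2007.
Tolling adds 3 days: September 4, 2007 + 3 days = September 7, 2007.
September 7, 2007 is a Friday and not a legal holiday, so no extension applies.
The deadline is September 7, 2007; the filing on August 28, 2007 is on or before that date.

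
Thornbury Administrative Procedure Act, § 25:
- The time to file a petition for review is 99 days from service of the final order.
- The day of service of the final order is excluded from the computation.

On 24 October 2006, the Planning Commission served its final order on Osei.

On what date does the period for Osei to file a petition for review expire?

99 days after 24 October 2006 is January 31, 2007.

January 31, 2007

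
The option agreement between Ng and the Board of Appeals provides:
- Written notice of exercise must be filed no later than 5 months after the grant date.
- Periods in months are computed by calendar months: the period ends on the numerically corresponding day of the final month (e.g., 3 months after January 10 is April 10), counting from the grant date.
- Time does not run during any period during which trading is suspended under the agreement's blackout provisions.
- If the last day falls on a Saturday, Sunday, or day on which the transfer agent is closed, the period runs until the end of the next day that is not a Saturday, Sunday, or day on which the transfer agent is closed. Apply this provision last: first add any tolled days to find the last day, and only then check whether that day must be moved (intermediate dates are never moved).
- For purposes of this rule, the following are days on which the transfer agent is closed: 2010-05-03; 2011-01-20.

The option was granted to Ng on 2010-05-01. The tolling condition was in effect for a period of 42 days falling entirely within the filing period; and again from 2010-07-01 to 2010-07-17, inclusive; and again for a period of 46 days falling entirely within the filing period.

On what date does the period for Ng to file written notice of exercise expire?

January 14, 2011

5 months after 2010-05-01 is October 1, 2010.
Tolling adds 42 days: October 1, 2010 + 42 days = November 12, 2010.
From July 1, 2010 through July 17, 2010 inclusive is 17 days; tolling adds 17 days: November 12, 2010 + 17 days = November 29, 2010.
Tolling adds 46 days: November 29, 2010 + 46 days = January 14, 2011.
January 14, 2011 is a Friday and not a day on which the transfer agent is closed, so no extension applies.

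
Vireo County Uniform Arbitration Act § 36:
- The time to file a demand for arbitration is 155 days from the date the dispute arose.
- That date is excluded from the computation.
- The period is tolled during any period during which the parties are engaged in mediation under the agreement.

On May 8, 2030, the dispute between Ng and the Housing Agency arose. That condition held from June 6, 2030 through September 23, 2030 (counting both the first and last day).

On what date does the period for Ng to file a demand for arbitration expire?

January 28, 2031

155 days after May 8, 2030 is October 10, 2030.
From June 6, 2030 through September 23, 2030 inclusive is 110 days; tolling adds 110 days: October 10, 2030 + 110 days = January 28, 2031.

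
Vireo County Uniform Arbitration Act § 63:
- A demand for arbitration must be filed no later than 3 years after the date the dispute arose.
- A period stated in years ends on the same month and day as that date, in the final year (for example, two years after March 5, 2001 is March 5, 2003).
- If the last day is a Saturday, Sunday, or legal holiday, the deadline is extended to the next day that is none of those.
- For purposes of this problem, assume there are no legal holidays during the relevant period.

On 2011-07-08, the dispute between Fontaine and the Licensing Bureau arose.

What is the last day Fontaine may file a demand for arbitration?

July 8, 2014

3 years after 2011-07-08 is July 8, 2014.
July 8, 2014 is a Tuesday and not a legal holiday, so no extension applies.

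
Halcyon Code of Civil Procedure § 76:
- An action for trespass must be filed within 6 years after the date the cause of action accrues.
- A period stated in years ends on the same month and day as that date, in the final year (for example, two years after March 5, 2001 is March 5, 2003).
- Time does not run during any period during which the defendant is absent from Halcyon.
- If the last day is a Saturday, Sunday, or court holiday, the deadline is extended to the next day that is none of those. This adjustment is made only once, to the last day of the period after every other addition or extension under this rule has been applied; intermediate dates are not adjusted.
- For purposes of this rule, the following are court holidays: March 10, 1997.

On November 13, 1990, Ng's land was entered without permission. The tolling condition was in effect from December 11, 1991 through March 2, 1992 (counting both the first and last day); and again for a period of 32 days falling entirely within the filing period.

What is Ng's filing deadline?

March 11, 1997

6 years after November 13, 1990 is November 13, 1996.
From December 11, 1991 through March 2, 1992 inclusive is 83 days; tolling adds 83 days: November 13, 1996 + 83 days = February 4, 1997.
Tolling adds 32 days: February 4, 1997 + 32 days = March 8, 1997.
March 8, 1997 is Saturday; March 9, 1997 is Sunday; March 10, 1997 is a listed holiday. The next qualifying day is March 11, 1997.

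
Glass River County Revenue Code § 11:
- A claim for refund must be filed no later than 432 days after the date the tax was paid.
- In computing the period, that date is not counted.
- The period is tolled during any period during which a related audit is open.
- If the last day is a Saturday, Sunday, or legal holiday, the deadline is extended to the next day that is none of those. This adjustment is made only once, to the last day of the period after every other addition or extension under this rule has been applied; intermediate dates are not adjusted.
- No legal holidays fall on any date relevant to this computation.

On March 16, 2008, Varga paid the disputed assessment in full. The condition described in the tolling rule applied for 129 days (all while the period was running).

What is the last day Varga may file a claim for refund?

September 28, 2009

432 days after March 16, 2008 is May 22, 2009.
Tolling adds 129 days: May 22, 2009 + 129 days = September 28, 2009.
September 28, 2009 is a Monday and not a legal holiday, so no extension applies.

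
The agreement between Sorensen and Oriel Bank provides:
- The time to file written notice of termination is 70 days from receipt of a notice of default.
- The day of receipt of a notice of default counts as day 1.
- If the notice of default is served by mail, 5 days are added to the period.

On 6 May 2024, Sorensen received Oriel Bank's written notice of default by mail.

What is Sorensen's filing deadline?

Counting 6 May 2024 as day 1, day 70 is July 14, 2024.
Service was by mail, adding 5 days: July 14, 2024 + 5 days = July 19, 2024.

July 19, 2024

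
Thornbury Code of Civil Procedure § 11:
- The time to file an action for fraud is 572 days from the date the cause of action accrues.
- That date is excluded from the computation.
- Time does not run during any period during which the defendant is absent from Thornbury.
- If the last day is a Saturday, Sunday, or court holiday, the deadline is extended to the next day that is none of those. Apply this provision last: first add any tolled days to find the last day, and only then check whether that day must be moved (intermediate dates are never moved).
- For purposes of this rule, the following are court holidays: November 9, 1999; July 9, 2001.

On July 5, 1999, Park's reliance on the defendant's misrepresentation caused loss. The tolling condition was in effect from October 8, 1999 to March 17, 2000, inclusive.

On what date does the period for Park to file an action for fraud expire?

July 10, 2001

572 days after July 5, 1999 is January 27, 2001.
From October 8, 1999 through March 17, 2000 inclusive is 162 days; tolling adds 162 days: January 27, 2001 + 162 days = July 8, 2001.
July 8, 2001 is Sunday; July 9, 2001 is a listed holiday. The next qualifying day is July 10, 2001.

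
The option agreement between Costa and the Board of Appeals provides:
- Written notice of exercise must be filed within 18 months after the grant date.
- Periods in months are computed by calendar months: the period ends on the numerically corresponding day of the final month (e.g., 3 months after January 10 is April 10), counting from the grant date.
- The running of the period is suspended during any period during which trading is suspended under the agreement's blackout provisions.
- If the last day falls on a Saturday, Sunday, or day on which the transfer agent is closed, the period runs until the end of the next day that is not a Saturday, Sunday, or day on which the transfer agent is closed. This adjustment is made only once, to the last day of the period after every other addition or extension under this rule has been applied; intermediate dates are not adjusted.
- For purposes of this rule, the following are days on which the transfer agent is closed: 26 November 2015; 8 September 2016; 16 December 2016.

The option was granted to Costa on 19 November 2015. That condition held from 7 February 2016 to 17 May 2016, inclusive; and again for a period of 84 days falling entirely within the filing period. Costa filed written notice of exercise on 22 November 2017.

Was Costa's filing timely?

No

18 months after 19 November 2015 is May 19, 2017.
From February 7, 2016 through May 17, 2016 inclusive is 101 days; tolling adds 101 days: May 19, 2017 + 101 days = August 28, 2017.
Tolling adds 84 days: August 28, 2017 + 84 days = November 20, 2017.
November 20, 2017 is a Monday and not a day on which the transfer agent is closed, so no extension applies.
The deadline is November 20, 2017; the filing on November 22, 2017 is after that date.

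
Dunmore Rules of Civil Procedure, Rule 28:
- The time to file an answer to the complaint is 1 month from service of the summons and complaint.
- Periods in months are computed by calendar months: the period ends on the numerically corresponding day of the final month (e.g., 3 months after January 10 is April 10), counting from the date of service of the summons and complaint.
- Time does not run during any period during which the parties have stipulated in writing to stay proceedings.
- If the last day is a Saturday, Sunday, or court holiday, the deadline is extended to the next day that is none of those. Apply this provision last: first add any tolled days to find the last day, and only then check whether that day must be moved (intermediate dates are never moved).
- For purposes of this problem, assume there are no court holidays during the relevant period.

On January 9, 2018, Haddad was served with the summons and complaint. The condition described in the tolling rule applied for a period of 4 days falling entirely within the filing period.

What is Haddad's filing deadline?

1 month after January 9, 2018 is February 9, 2018.
Tolling adds 4 days: February 9, 2018 + 4 days = February 13, 2018.
February 13, 2018 is a Tuesday and not a court holiday, so no extension applies.

February 13, 2018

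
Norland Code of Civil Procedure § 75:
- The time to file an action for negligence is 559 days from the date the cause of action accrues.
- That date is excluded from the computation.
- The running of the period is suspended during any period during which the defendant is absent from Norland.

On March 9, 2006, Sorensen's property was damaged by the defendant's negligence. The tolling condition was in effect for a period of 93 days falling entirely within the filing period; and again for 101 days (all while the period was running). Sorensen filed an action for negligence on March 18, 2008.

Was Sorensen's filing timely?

559 days after March 9, 2006 is September 19, 2007.
Tolling adds 93 days: September 19, 2007 + 93 days = December 21, 2007.
Tolling adds 101 days: December 21, 2007 + 101 days = March 31, 2008.
The deadline is March 31, 2008; the filing on March 18, 2008 is on or before that date.

Yes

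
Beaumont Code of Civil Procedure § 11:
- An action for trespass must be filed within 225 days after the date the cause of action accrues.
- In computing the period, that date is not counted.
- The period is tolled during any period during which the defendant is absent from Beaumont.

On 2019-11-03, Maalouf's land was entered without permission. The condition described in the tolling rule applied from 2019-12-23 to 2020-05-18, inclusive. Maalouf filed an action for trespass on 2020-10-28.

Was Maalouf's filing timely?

225 days after 2019-11-03 is June 15, 2020.
From December 23, 2019 through May 18, 2020 inclusive is 148 days; tolling adds 148 days: June 15, 2020 + 148 days = November 10, 2020.
The deadline is November 10, 2020; the filing on October 28, 2020 is on or before that date.

Yes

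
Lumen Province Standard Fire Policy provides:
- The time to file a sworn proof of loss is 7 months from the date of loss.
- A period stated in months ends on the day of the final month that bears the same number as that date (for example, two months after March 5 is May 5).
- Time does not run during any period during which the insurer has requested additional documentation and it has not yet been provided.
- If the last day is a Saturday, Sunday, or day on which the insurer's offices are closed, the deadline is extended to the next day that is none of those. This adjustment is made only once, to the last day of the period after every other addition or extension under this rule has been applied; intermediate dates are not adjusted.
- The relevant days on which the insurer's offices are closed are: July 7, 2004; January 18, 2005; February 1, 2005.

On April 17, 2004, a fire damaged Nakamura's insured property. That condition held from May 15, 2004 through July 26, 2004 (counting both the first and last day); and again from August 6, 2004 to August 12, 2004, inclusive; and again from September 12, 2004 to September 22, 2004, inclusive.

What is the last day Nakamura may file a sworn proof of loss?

7 months after April 17, 2004 is November 17, 2004.
From May 15, 2004 through July 26, 2004 inclusive is 73 days; tolling adds 73 days: November 17, 2004 + 73 days = January 29, 2005.
From August 6, 2004 through August 12, 2004 inclusive is 7 days; tolling adds 7 days: January 29, 2005 + 7 days = February 5, 2005.
From September 12, 2004 through September 22, 2004 inclusive is 11 days; tolling adds 11 days: February 5, 2005 + 11 days = February 16, 2005.
February 16, 2005 is a Wednesday and not a day on which the insurer's offices are closed, so no extension applies.

February 16, 2005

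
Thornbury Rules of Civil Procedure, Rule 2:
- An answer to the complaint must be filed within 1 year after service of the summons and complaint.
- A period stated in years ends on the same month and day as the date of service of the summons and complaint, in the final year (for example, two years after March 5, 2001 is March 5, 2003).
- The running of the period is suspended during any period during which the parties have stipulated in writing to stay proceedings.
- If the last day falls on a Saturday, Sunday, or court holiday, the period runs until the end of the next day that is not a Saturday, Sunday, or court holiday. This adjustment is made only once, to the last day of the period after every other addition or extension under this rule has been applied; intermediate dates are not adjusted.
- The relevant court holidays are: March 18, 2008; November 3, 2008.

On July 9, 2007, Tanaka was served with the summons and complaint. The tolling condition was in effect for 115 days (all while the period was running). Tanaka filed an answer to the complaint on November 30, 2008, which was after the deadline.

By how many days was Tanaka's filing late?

1 year after July 9, 2007 is July 9, 2008.
Tolling adds 115 days: July 9, 2008 + 115 days = November 1, 2008.
November 1, 2008 is Saturday; November 2, 2008 is Sunday; November 3, 2008 is a listed holiday. The next qualifying day is November 4, 2008.
The deadline is November 4, 2008; from November 4, 2008 to November 30, 2008 is 26 days.

26 days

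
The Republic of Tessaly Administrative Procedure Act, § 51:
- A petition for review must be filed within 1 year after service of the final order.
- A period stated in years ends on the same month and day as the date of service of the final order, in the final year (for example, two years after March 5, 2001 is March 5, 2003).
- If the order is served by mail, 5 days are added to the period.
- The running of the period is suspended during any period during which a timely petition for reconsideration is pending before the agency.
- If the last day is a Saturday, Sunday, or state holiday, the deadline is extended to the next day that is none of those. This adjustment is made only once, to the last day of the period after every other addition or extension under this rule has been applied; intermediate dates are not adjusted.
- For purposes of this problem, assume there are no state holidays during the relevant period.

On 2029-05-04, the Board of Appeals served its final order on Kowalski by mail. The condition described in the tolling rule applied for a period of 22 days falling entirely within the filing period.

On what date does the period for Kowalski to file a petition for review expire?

May 31, 2030

1 year after 2029-05-04 is May 4, 2030.
Service was by mail, adding 5 days: May 4, 2030 + 5 days = May 9, 2030.
Tolling adds 22 days: May 9, 2030 + 22 days = May 31, 2030.
May 31, 2030 is a Friday and not a state holiday, so no extension applies.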